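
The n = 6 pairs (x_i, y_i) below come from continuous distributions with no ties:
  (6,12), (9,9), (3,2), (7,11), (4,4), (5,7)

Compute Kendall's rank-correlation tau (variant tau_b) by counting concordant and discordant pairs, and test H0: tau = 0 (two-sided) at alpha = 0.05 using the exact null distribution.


Step 1: Enumerate the 15 unordered pairs (i,j) with i<j and classify each by sign(x_j-x_i) * sign(y_j-y_i).
  (1,2):dx=+3,dy=-3->D; (1,3):dx=-3,dy=-10->C; (1,4):dx=+1,dy=-1->D; (1,5):dx=-2,dy=-8->C
  (1,6):dx=-1,dy=-5->C; (2,3):dx=-6,dy=-7->C; (2,4):dx=-2,dy=+2->D; (2,5):dx=-5,dy=-5->C
  (2,6):dx=-4,dy=-2->C; (3,4):dx=+4,dy=+9->C; (3,5):dx=+1,dy=+2->C; (3,6):dx=+2,dy=+5->C
  (4,5):dx=-3,dy=-7->C; (4,6):dx=-2,dy=-4->C; (5,6):dx=+1,dy=+3->C
Step 2: C = 12, D = 3, total pairs = 15.
Step 3: tau = (C - D)/(n(n-1)/2) = (12 - 3)/15 = 0.600000.
Step 4: Exact two-sided p-value (enumerate n! = 720 permutations of y under H0): p = 0.136111.
Step 5: alpha = 0.05. fail to reject H0.

tau_b = 0.6000 (C=12, D=3), p = 0.136111, fail to reject H0.


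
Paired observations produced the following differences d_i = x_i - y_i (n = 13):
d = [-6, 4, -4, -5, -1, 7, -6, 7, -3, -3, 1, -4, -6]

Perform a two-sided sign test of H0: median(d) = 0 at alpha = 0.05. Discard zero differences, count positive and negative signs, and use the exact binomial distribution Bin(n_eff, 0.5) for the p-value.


Step 1: Discard zero differences. Original n = 13; n_eff = number of nonzero differences = 13.
Nonzero differences (with sign): -6, +4, -4, -5, -1, +7, -6, +7, -3, -3, +1, -4, -6
Step 2: Count signs: positive = 4, negative = 9.
Step 3: Under H0: P(positive) = 0.5, so the number of positives S ~ Bin(13, 0.5).
Step 4: Two-sided exact p-value = sum of Bin(13,0.5) probabilities at or below the observed probability = 0.266846.
Step 5: alpha = 0.05. fail to reject H0.

n_eff = 13, pos = 4, neg = 9, p = 0.266846, fail to reject H0.


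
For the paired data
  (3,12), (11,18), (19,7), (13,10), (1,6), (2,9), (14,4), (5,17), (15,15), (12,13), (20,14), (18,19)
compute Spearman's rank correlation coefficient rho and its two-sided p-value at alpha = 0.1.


Step 1: Rank x and y separately (midranks; no ties here).
rank(x): 3->3, 11->5, 19->11, 13->7, 1->1, 2->2, 14->8, 5->4, 15->9, 12->6, 20->12, 18->10
rank(y): 12->6, 18->11, 7->3, 10->5, 6->2, 9->4, 4->1, 17->10, 15->9, 13->7, 14->8, 19->12
Step 2: d_i = R_x(i) - R_y(i); compute d_i^2.
  (3-6)^2=9, (5-11)^2=36, (11-3)^2=64, (7-5)^2=4, (1-2)^2=1, (2-4)^2=4, (8-1)^2=49, (4-10)^2=36, (9-9)^2=0, (6-7)^2=1, (12-8)^2=16, (10-12)^2=4
sum(d^2) = 224.
Step 3: rho = 1 - 6*224 / (12*(12^2 - 1)) = 1 - 1344/1716 = 0.216783.
Step 4: Under H0, t = rho * sqrt((n-2)/(1-rho^2)) = 0.7022 ~ t(10).
Step 5: Two-sided p-value from the t-distribution with 10 df = 0.498556.
Step 6: alpha = 0.1. fail to reject H0.

rho = 0.2168, p = 0.498556, fail to reject H0 at alpha = 0.1.


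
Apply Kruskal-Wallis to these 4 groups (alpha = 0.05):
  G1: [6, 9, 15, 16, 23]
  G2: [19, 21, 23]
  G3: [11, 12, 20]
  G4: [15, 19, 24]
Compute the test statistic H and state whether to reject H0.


Step 1: Combine all N = 14 observations and assign midranks.
sorted (value, group, rank): (6,G1,1), (9,G1,2), (11,G3,3), (12,G3,4), (15,G1,5.5), (15,G4,5.5), (16,G1,7), (19,G2,8.5), (19,G4,8.5), (20,G3,10), (21,G2,11), (23,G1,12.5), (23,G2,12.5), (24,G4,14)
Step 2: Sum ranks within each group.
R_1 = 28 (n_1 = 5)
R_2 = 32 (n_2 = 3)
R_3 = 17 (n_3 = 3)
R_4 = 28 (n_4 = 3)
Step 3: H = 12/(N(N+1)) * sum(R_i^2/n_i) - 3(N+1)
     = 12/(14*15) * (28^2/5 + 32^2/3 + 17^2/3 + 28^2/3) - 3*15
     = 0.057143 * 855.8 - 45
     = 3.902857.
Step 4: Ties present; correction factor C = 1 - 18/(14^3 - 14) = 0.993407. Corrected H = 3.902857 / 0.993407 = 3.928761.
Step 5: Under H0, H ~ chi^2(3); p-value = 0.269260.
Step 6: alpha = 0.05. fail to reject H0.

H = 3.9288, df = 3, p = 0.269260, fail to reject H0.


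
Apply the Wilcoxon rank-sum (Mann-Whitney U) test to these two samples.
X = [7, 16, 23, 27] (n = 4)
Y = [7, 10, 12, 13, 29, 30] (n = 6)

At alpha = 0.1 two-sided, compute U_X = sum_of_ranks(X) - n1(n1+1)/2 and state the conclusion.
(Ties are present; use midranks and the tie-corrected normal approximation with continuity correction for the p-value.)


Step 1: Combine and sort all 10 observations; assign midranks.
sorted (value, group): (7,X), (7,Y), (10,Y), (12,Y), (13,Y), (16,X), (23,X), (27,X), (29,Y), (30,Y)
ranks: 7->1.5, 7->1.5, 10->3, 12->4, 13->5, 16->6, 23->7, 27->8, 29->9, 30->10
Step 2: Rank sum for X: R1 = 1.5 + 6 + 7 + 8 = 22.5.
Step 3: U_X = R1 - n1(n1+1)/2 = 22.5 - 4*5/2 = 22.5 - 10 = 12.5.
       U_Y = n1*n2 - U_X = 24 - 12.5 = 11.5.
Step 4: Ties are present, so use the tie-corrected normal approximation (with continuity correction) for the p-value.
Step 5: p-value = 1.000000; compare to alpha = 0.1. fail to reject H0.

U_X = 12.5, p = 1.000000, fail to reject H0 at alpha = 0.1.


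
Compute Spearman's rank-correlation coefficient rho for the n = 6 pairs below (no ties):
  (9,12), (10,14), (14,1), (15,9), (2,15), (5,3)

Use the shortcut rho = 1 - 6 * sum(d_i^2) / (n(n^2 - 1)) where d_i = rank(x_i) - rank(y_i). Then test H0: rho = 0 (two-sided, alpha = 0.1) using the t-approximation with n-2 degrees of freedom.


Step 1: Rank x and y separately (midranks; no ties here).
rank(x): 9->3, 10->4, 14->5, 15->6, 2->1, 5->2
rank(y): 12->4, 14->5, 1->1, 9->3, 15->6, 3->2
Step 2: d_i = R_x(i) - R_y(i); compute d_i^2.
  (3-4)^2=1, (4-5)^2=1, (5-1)^2=16, (6-3)^2=9, (1-6)^2=25, (2-2)^2=0
sum(d^2) = 52.
Step 3: rho = 1 - 6*52 / (6*(6^2 - 1)) = 1 - 312/210 = -0.485714.
Step 4: Under H0, t = rho * sqrt((n-2)/(1-rho^2)) = -1.1113 ~ t(4).
Step 5: Two-sided p-value from the t-distribution with 4 df = 0.328723.
Step 6: alpha = 0.1. fail to reject H0.

rho = -0.4857, p = 0.328723, fail to reject H0 at alpha = 0.1.


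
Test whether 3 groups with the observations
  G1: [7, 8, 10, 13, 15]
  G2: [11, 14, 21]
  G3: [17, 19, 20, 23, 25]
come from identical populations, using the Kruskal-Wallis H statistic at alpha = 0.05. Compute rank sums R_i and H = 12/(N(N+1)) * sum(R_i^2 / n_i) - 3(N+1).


Step 1: Combine all N = 13 observations and assign midranks.
sorted (value, group, rank): (7,G1,1), (8,G1,2), (10,G1,3), (11,G2,4), (13,G1,5), (14,G2,6), (15,G1,7), (17,G3,8), (19,G3,9), (20,G3,10), (21,G2,11), (23,G3,12), (25,G3,13)
Step 2: Sum ranks within each group.
R_1 = 18 (n_1 = 5)
R_2 = 21 (n_2 = 3)
R_3 = 52 (n_3 = 5)
Step 3: H = 12/(N(N+1)) * sum(R_i^2/n_i) - 3(N+1)
     = 12/(13*14) * (18^2/5 + 21^2/3 + 52^2/5) - 3*14
     = 0.065934 * 752.6 - 42
     = 7.621978.
Step 4: No ties, so H is used without correction.
Step 5: Under H0, H ~ chi^2(2); p-value = 0.022126.
Step 6: alpha = 0.05. reject H0.

H = 7.6220, df = 2, p = 0.022126, reject H0.


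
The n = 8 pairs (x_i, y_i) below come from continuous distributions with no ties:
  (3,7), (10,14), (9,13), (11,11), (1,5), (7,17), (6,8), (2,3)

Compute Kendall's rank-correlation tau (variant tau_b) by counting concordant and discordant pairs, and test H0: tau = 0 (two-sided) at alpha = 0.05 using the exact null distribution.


Step 1: Enumerate the 28 unordered pairs (i,j) with i<j and classify each by sign(x_j-x_i) * sign(y_j-y_i).
  (1,2):dx=+7,dy=+7->C; (1,3):dx=+6,dy=+6->C; (1,4):dx=+8,dy=+4->C; (1,5):dx=-2,dy=-2->C
  (1,6):dx=+4,dy=+10->C; (1,7):dx=+3,dy=+1->C; (1,8):dx=-1,dy=-4->C; (2,3):dx=-1,dy=-1->C
  (2,4):dx=+1,dy=-3->D; (2,5):dx=-9,dy=-9->C; (2,6):dx=-3,dy=+3->D; (2,7):dx=-4,dy=-6->C
  (2,8):dx=-8,dy=-11->C; (3,4):dx=+2,dy=-2->D; (3,5):dx=-8,dy=-8->C; (3,6):dx=-2,dy=+4->D
  (3,7):dx=-3,dy=-5->C; (3,8):dx=-7,dy=-10->C; (4,5):dx=-10,dy=-6->C; (4,6):dx=-4,dy=+6->D
  (4,7):dx=-5,dy=-3->C; (4,8):dx=-9,dy=-8->C; (5,6):dx=+6,dy=+12->C; (5,7):dx=+5,dy=+3->C
  (5,8):dx=+1,dy=-2->D; (6,7):dx=-1,dy=-9->C; (6,8):dx=-5,dy=-14->C; (7,8):dx=-4,dy=-5->C
Step 2: C = 22, D = 6, total pairs = 28.
Step 3: tau = (C - D)/(n(n-1)/2) = (22 - 6)/28 = 0.571429.
Step 4: Exact two-sided p-value (enumerate n! = 40320 permutations of y under H0): p = 0.061012.
Step 5: alpha = 0.05. fail to reject H0.

tau_b = 0.5714 (C=22, D=6), p = 0.061012, fail to reject H0.


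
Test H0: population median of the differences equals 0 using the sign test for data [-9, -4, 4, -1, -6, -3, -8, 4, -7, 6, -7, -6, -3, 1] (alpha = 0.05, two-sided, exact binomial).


Step 1: Discard zero differences. Original n = 14; n_eff = number of nonzero differences = 14.
Nonzero differences (with sign): -9, -4, +4, -1, -6, -3, -8, +4, -7, +6, -7, -6, -3, +1
Step 2: Count signs: positive = 4, negative = 10.
Step 3: Under H0: P(positive) = 0.5, so the number of positives S ~ Bin(14, 0.5).
Step 4: Two-sided exact p-value = sum of Bin(14,0.5) probabilities at or below the observed probability = 0.179565.
Step 5: alpha = 0.05. fail to reject H0.

n_eff = 14, pos = 4, neg = 10, p = 0.179565, fail to reject H0.


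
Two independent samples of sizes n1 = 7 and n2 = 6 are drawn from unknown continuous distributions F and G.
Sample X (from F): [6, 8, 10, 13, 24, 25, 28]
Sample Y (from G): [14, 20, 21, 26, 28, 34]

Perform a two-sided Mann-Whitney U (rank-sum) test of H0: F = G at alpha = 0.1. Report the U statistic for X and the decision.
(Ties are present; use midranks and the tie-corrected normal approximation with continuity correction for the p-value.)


Step 1: Combine and sort all 13 observations; assign midranks.
sorted (value, group): (6,X), (8,X), (10,X), (13,X), (14,Y), (20,Y), (21,Y), (24,X), (25,X), (26,Y), (28,X), (28,Y), (34,Y)
ranks: 6->1, 8->2, 10->3, 13->4, 14->5, 20->6, 21->7, 24->8, 25->9, 26->10, 28->11.5, 28->11.5, 34->13
Step 2: Rank sum for X: R1 = 1 + 2 + 3 + 4 + 8 + 9 + 11.5 = 38.5.
Step 3: U_X = R1 - n1(n1+1)/2 = 38.5 - 7*8/2 = 38.5 - 28 = 10.5.
       U_Y = n1*n2 - U_X = 42 - 10.5 = 31.5.
Step 4: Ties are present, so use the tie-corrected normal approximation (with continuity correction) for the p-value.
Step 5: p-value = 0.152563; compare to alpha = 0.1. fail to reject H0.

U_X = 10.5, p = 0.152563, fail to reject H0 at alpha = 0.1.


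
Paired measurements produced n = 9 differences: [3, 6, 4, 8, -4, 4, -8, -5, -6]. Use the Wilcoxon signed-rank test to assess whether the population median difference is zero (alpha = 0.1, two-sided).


Step 1: Drop any zero differences (none here) and take |d_i|.
|d| = [3, 6, 4, 8, 4, 4, 8, 5, 6]
Step 2: Midrank |d_i| (ties get averaged ranks).
ranks: |3|->1, |6|->6.5, |4|->3, |8|->8.5, |4|->3, |4|->3, |8|->8.5, |5|->5, |6|->6.5
Step 3: Attach original signs; sum ranks with positive sign and with negative sign.
W+ = 1 + 6.5 + 3 + 8.5 + 3 = 22
W- = 3 + 8.5 + 5 + 6.5 = 23
(Check: W+ + W- = 45 should equal n(n+1)/2 = 45.)
Step 4: Test statistic W = min(W+, W-) = 22.
Step 5: Ties in |d|, so use the tie-corrected normal approximation.
        E[W] = n(n+1)/4 = 9*10/4 = 22.5.
        Tie groups: |d|=4 (t=3), |d|=6 (t=2), |d|=8 (t=2); sum(t^3 - t) = 36.
        Var[W] = n(n+1)(2n+1)/24 - sum(t^3-t)/48 = 1710/24 - 36/48 = 70.5.
        z = (W - E[W]) / sqrt(Var[W]) = (22 - 22.5) / 8.3964 = -0.0595.
        Two-sided p = 2*Phi(z) = 0.952515.
Step 6: alpha = 0.1. fail to reject H0.

W+ = 22, W- = 23, W = min = 22, p = 0.952515, fail to reject H0.


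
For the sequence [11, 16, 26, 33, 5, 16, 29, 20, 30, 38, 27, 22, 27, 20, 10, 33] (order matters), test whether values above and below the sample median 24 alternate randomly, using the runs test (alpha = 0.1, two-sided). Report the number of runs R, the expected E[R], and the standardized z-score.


Step 1: Compute median = 24; label A = above, B = below.
Labels in order: BBAABBABAAABABBA  (n_A = 8, n_B = 8)
Step 2: Count runs R = 10.
Step 3: Under H0 (random ordering), E[R] = 2*n_A*n_B/(n_A+n_B) + 1 = 2*8*8/16 + 1 = 9.0000.
        Var[R] = 2*n_A*n_B*(2*n_A*n_B - n_A - n_B) / ((n_A+n_B)^2 * (n_A+n_B-1)) = 14336/3840 = 3.7333.
        SD[R] = 1.9322.
Step 4: Continuity-corrected z = (R - 0.5 - E[R]) / SD[R] = (10 - 0.5 - 9.0000) / 1.9322 = 0.2588.
Step 5: Two-sided p-value via normal approximation = 2*(1 - Phi(|z|)) = 0.795809.
Step 6: alpha = 0.1. fail to reject H0.

R = 10, z = 0.2588, p = 0.795809, fail to reject H0.


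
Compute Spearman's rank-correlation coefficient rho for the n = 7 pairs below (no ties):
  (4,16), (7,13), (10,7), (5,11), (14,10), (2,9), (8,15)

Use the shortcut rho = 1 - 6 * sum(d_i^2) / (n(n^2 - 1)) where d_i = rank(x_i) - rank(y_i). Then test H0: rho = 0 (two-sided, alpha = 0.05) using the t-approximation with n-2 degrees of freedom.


Step 1: Rank x and y separately (midranks; no ties here).
rank(x): 4->2, 7->4, 10->6, 5->3, 14->7, 2->1, 8->5
rank(y): 16->7, 13->5, 7->1, 11->4, 10->3, 9->2, 15->6
Step 2: d_i = R_x(i) - R_y(i); compute d_i^2.
  (2-7)^2=25, (4-5)^2=1, (6-1)^2=25, (3-4)^2=1, (7-3)^2=16, (1-2)^2=1, (5-6)^2=1
sum(d^2) = 70.
Step 3: rho = 1 - 6*70 / (7*(7^2 - 1)) = 1 - 420/336 = -0.250000.
Step 4: Under H0, t = rho * sqrt((n-2)/(1-rho^2)) = -0.5774 ~ t(5).
Step 5: Two-sided p-value from the t-distribution with 5 df = 0.588724.
Step 6: alpha = 0.05. fail to reject H0.

rho = -0.2500, p = 0.588724, fail to reject H0 at alpha = 0.05.


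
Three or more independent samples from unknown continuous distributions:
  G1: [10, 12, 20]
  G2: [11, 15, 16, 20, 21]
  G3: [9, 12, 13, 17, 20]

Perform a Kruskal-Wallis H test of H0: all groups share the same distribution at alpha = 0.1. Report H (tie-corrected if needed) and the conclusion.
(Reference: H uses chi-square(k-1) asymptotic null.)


Step 1: Combine all N = 13 observations and assign midranks.
sorted (value, group, rank): (9,G3,1), (10,G1,2), (11,G2,3), (12,G1,4.5), (12,G3,4.5), (13,G3,6), (15,G2,7), (16,G2,8), (17,G3,9), (20,G1,11), (20,G2,11), (20,G3,11), (21,G2,13)
Step 2: Sum ranks within each group.
R_1 = 17.5 (n_1 = 3)
R_2 = 42 (n_2 = 5)
R_3 = 31.5 (n_3 = 5)
Step 3: H = 12/(N(N+1)) * sum(R_i^2/n_i) - 3(N+1)
     = 12/(13*14) * (17.5^2/3 + 42^2/5 + 31.5^2/5) - 3*14
     = 0.065934 * 653.333 - 42
     = 1.076923.
Step 4: Ties present; correction factor C = 1 - 30/(13^3 - 13) = 0.986264. Corrected H = 1.076923 / 0.986264 = 1.091922.
Step 5: Under H0, H ~ chi^2(2); p-value = 0.579285.
Step 6: alpha = 0.1. fail to reject H0.

H = 1.0919, df = 2, p = 0.579285, fail to reject H0.


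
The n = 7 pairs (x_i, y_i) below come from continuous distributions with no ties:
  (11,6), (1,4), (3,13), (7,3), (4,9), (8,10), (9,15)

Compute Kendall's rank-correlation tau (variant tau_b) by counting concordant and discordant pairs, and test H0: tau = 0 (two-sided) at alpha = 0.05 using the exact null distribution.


Step 1: Enumerate the 21 unordered pairs (i,j) with i<j and classify each by sign(x_j-x_i) * sign(y_j-y_i).
  (1,2):dx=-10,dy=-2->C; (1,3):dx=-8,dy=+7->D; (1,4):dx=-4,dy=-3->C; (1,5):dx=-7,dy=+3->D
  (1,6):dx=-3,dy=+4->D; (1,7):dx=-2,dy=+9->D; (2,3):dx=+2,dy=+9->C; (2,4):dx=+6,dy=-1->D
  (2,5):dx=+3,dy=+5->C; (2,6):dx=+7,dy=+6->C; (2,7):dx=+8,dy=+11->C; (3,4):dx=+4,dy=-10->D
  (3,5):dx=+1,dy=-4->D; (3,6):dx=+5,dy=-3->D; (3,7):dx=+6,dy=+2->C; (4,5):dx=-3,dy=+6->D
  (4,6):dx=+1,dy=+7->C; (4,7):dx=+2,dy=+12->C; (5,6):dx=+4,dy=+1->C; (5,7):dx=+5,dy=+6->C
  (6,7):dx=+1,dy=+5->C
Step 2: C = 12, D = 9, total pairs = 21.
Step 3: tau = (C - D)/(n(n-1)/2) = (12 - 9)/21 = 0.142857.
Step 4: Exact two-sided p-value (enumerate n! = 5040 permutations of y under H0): p = 0.772619.
Step 5: alpha = 0.05. fail to reject H0.

tau_b = 0.1429 (C=12, D=9), p = 0.772619, fail to reject H0.


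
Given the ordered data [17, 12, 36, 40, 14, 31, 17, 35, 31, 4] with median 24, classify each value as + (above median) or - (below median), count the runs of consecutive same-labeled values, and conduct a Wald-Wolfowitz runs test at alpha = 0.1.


Step 1: Compute median = 24; label A = above, B = below.
Labels in order: BBAABABAAB  (n_A = 5, n_B = 5)
Step 2: Count runs R = 7.
Step 3: Under H0 (random ordering), E[R] = 2*n_A*n_B/(n_A+n_B) + 1 = 2*5*5/10 + 1 = 6.0000.
        Var[R] = 2*n_A*n_B*(2*n_A*n_B - n_A - n_B) / ((n_A+n_B)^2 * (n_A+n_B-1)) = 2000/900 = 2.2222.
        SD[R] = 1.4907.
Step 4: Continuity-corrected z = (R - 0.5 - E[R]) / SD[R] = (7 - 0.5 - 6.0000) / 1.4907 = 0.3354.
Step 5: Two-sided p-value via normal approximation = 2*(1 - Phi(|z|)) = 0.737316.
Step 6: alpha = 0.1. fail to reject H0.

R = 7, z = 0.3354, p = 0.737316, fail to reject H0.


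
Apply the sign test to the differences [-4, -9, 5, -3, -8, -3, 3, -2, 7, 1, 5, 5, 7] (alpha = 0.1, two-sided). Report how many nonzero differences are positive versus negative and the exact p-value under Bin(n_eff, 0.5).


Step 1: Discard zero differences. Original n = 13; n_eff = number of nonzero differences = 13.
Nonzero differences (with sign): -4, -9, +5, -3, -8, -3, +3, -2, +7, +1, +5, +5, +7
Step 2: Count signs: positive = 7, negative = 6.
Step 3: Under H0: P(positive) = 0.5, so the number of positives S ~ Bin(13, 0.5).
Step 4: Two-sided exact p-value = sum of Bin(13,0.5) probabilities at or below the observed probability = 1.000000.
Step 5: alpha = 0.1. fail to reject H0.

n_eff = 13, pos = 7, neg = 6, p = 1.000000, fail to reject H0.


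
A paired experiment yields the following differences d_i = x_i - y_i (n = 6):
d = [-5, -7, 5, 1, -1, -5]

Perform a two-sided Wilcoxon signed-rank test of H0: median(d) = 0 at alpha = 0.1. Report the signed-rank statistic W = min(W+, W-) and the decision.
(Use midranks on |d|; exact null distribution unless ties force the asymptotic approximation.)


Step 1: Drop any zero differences (none here) and take |d_i|.
|d| = [5, 7, 5, 1, 1, 5]
Step 2: Midrank |d_i| (ties get averaged ranks).
ranks: |5|->4, |7|->6, |5|->4, |1|->1.5, |1|->1.5, |5|->4
Step 3: Attach original signs; sum ranks with positive sign and with negative sign.
W+ = 4 + 1.5 = 5.5
W- = 4 + 6 + 1.5 + 4 = 15.5
(Check: W+ + W- = 21 should equal n(n+1)/2 = 21.)
Step 4: Test statistic W = min(W+, W-) = 5.5.
Step 5: Ties in |d|, so use the tie-corrected normal approximation.
        E[W] = n(n+1)/4 = 6*7/4 = 10.5.
        Tie groups: |d|=1 (t=2), |d|=5 (t=3); sum(t^3 - t) = 30.
        Var[W] = n(n+1)(2n+1)/24 - sum(t^3-t)/48 = 546/24 - 30/48 = 22.125.
        z = (W - E[W]) / sqrt(Var[W]) = (5.5 - 10.5) / 4.7037 = -1.0630.
        Two-sided p = 2*Phi(z) = 0.287787.
Step 6: alpha = 0.1. fail to reject H0.

W+ = 5.5, W- = 15.5, W = min = 5.5, p = 0.287787, fail to reject H0.


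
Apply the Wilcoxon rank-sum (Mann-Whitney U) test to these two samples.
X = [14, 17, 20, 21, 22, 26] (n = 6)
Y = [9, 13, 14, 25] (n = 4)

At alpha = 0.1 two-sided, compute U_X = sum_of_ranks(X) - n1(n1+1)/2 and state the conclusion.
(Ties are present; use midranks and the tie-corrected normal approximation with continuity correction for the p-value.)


Step 1: Combine and sort all 10 observations; assign midranks.
sorted (value, group): (9,Y), (13,Y), (14,X), (14,Y), (17,X), (20,X), (21,X), (22,X), (25,Y), (26,X)
ranks: 9->1, 13->2, 14->3.5, 14->3.5, 17->5, 20->6, 21->7, 22->8, 25->9, 26->10
Step 2: Rank sum for X: R1 = 3.5 + 5 + 6 + 7 + 8 + 10 = 39.5.
Step 3: U_X = R1 - n1(n1+1)/2 = 39.5 - 6*7/2 = 39.5 - 21 = 18.5.
       U_Y = n1*n2 - U_X = 24 - 18.5 = 5.5.
Step 4: Ties are present, so use the tie-corrected normal approximation (with continuity correction) for the p-value.
Step 5: p-value = 0.199458; compare to alpha = 0.1. fail to reject H0.

U_X = 18.5, p = 0.199458, fail to reject H0 at alpha = 0.1.


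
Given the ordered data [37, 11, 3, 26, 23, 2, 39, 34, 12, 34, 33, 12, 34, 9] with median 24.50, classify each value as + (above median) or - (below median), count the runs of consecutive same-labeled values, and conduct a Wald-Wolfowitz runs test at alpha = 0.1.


Step 1: Compute median = 24.50; label A = above, B = below.
Labels in order: ABBABBAABAABAB  (n_A = 7, n_B = 7)
Step 2: Count runs R = 10.
Step 3: Under H0 (random ordering), E[R] = 2*n_A*n_B/(n_A+n_B) + 1 = 2*7*7/14 + 1 = 8.0000.
        Var[R] = 2*n_A*n_B*(2*n_A*n_B - n_A - n_B) / ((n_A+n_B)^2 * (n_A+n_B-1)) = 8232/2548 = 3.2308.
        SD[R] = 1.7974.
Step 4: Continuity-corrected z = (R - 0.5 - E[R]) / SD[R] = (10 - 0.5 - 8.0000) / 1.7974 = 0.8345.
Step 5: Two-sided p-value via normal approximation = 2*(1 - Phi(|z|)) = 0.403986.
Step 6: alpha = 0.1. fail to reject H0.

R = 10, z = 0.8345, p = 0.403986, fail to reject H0.


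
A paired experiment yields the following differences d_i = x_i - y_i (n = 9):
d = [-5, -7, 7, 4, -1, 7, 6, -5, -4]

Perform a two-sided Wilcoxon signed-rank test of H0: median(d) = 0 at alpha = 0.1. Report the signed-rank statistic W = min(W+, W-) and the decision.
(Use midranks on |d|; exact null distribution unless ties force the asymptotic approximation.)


Step 1: Drop any zero differences (none here) and take |d_i|.
|d| = [5, 7, 7, 4, 1, 7, 6, 5, 4]
Step 2: Midrank |d_i| (ties get averaged ranks).
ranks: |5|->4.5, |7|->8, |7|->8, |4|->2.5, |1|->1, |7|->8, |6|->6, |5|->4.5, |4|->2.5
Step 3: Attach original signs; sum ranks with positive sign and with negative sign.
W+ = 8 + 2.5 + 8 + 6 = 24.5
W- = 4.5 + 8 + 1 + 4.5 + 2.5 = 20.5
(Check: W+ + W- = 45 should equal n(n+1)/2 = 45.)
Step 4: Test statistic W = min(W+, W-) = 20.5.
Step 5: Ties in |d|, so use the tie-corrected normal approximation.
        E[W] = n(n+1)/4 = 9*10/4 = 22.5.
        Tie groups: |d|=4 (t=2), |d|=5 (t=2), |d|=7 (t=3); sum(t^3 - t) = 36.
        Var[W] = n(n+1)(2n+1)/24 - sum(t^3-t)/48 = 1710/24 - 36/48 = 70.5.
        z = (W - E[W]) / sqrt(Var[W]) = (20.5 - 22.5) / 8.3964 = -0.2382.
        Two-sided p = 2*Phi(z) = 0.811729.
Step 6: alpha = 0.1. fail to reject H0.

W+ = 24.5, W- = 20.5, W = min = 20.5, p = 0.811729, fail to reject H0.


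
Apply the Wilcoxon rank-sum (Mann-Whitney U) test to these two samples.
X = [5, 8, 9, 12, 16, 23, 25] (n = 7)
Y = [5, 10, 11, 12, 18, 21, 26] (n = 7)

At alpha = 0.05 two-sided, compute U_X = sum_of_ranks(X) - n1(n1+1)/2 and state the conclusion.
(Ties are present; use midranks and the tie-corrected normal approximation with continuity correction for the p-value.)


Step 1: Combine and sort all 14 observations; assign midranks.
sorted (value, group): (5,X), (5,Y), (8,X), (9,X), (10,Y), (11,Y), (12,X), (12,Y), (16,X), (18,Y), (21,Y), (23,X), (25,X), (26,Y)
ranks: 5->1.5, 5->1.5, 8->3, 9->4, 10->5, 11->6, 12->7.5, 12->7.5, 16->9, 18->10, 21->11, 23->12, 25->13, 26->14
Step 2: Rank sum for X: R1 = 1.5 + 3 + 4 + 7.5 + 9 + 12 + 13 = 50.
Step 3: U_X = R1 - n1(n1+1)/2 = 50 - 7*8/2 = 50 - 28 = 22.
       U_Y = n1*n2 - U_X = 49 - 22 = 27.
Step 4: Ties are present, so use the tie-corrected normal approximation (with continuity correction) for the p-value.
Step 5: p-value = 0.797863; compare to alpha = 0.05. fail to reject H0.

U_X = 22, p = 0.797863, fail to reject H0 at alpha = 0.05.


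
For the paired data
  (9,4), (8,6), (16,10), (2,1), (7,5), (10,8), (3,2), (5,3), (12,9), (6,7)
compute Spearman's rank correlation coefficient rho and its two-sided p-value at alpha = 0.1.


Step 1: Rank x and y separately (midranks; no ties here).
rank(x): 9->7, 8->6, 16->10, 2->1, 7->5, 10->8, 3->2, 5->3, 12->9, 6->4
rank(y): 4->4, 6->6, 10->10, 1->1, 5->5, 8->8, 2->2, 3->3, 9->9, 7->7
Step 2: d_i = R_x(i) - R_y(i); compute d_i^2.
  (7-4)^2=9, (6-6)^2=0, (10-10)^2=0, (1-1)^2=0, (5-5)^2=0, (8-8)^2=0, (2-2)^2=0, (3-3)^2=0, (9-9)^2=0, (4-7)^2=9
sum(d^2) = 18.
Step 3: rho = 1 - 6*18 / (10*(10^2 - 1)) = 1 - 108/990 = 0.890909.
Step 4: Under H0, t = rho * sqrt((n-2)/(1-rho^2)) = 5.5482 ~ t(8).
Step 5: Two-sided p-value from the t-distribution with 8 df = 0.000542.
Step 6: alpha = 0.1. reject H0.

rho = 0.8909, p = 0.000542, reject H0 at alpha = 0.1.


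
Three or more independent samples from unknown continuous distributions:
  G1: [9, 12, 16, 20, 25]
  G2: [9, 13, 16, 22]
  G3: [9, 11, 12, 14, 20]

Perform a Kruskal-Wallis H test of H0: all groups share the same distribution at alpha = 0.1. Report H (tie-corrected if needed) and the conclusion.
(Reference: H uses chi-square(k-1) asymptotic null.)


Step 1: Combine all N = 14 observations and assign midranks.
sorted (value, group, rank): (9,G1,2), (9,G2,2), (9,G3,2), (11,G3,4), (12,G1,5.5), (12,G3,5.5), (13,G2,7), (14,G3,8), (16,G1,9.5), (16,G2,9.5), (20,G1,11.5), (20,G3,11.5), (22,G2,13), (25,G1,14)
Step 2: Sum ranks within each group.
R_1 = 42.5 (n_1 = 5)
R_2 = 31.5 (n_2 = 4)
R_3 = 31 (n_3 = 5)
Step 3: H = 12/(N(N+1)) * sum(R_i^2/n_i) - 3(N+1)
     = 12/(14*15) * (42.5^2/5 + 31.5^2/4 + 31^2/5) - 3*15
     = 0.057143 * 801.513 - 45
     = 0.800714.
Step 4: Ties present; correction factor C = 1 - 42/(14^3 - 14) = 0.984615. Corrected H = 0.800714 / 0.984615 = 0.813225.
Step 5: Under H0, H ~ chi^2(2); p-value = 0.665902.
Step 6: alpha = 0.1. fail to reject H0.

H = 0.8132, df = 2, p = 0.665902, fail to reject H0.


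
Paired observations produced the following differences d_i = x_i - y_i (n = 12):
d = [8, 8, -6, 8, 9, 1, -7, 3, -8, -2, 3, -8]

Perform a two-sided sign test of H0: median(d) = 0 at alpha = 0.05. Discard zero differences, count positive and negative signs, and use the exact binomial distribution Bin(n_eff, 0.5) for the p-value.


Step 1: Discard zero differences. Original n = 12; n_eff = number of nonzero differences = 12.
Nonzero differences (with sign): +8, +8, -6, +8, +9, +1, -7, +3, -8, -2, +3, -8
Step 2: Count signs: positive = 7, negative = 5.
Step 3: Under H0: P(positive) = 0.5, so the number of positives S ~ Bin(12, 0.5).
Step 4: Two-sided exact p-value = sum of Bin(12,0.5) probabilities at or below the observed probability = 0.774414.
Step 5: alpha = 0.05. fail to reject H0.

n_eff = 12, pos = 7, neg = 5, p = 0.774414, fail to reject H0.


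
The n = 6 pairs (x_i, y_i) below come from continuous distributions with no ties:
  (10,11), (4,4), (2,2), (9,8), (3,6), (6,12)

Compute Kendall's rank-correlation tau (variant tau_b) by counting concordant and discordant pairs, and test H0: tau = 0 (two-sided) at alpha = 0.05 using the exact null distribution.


Step 1: Enumerate the 15 unordered pairs (i,j) with i<j and classify each by sign(x_j-x_i) * sign(y_j-y_i).
  (1,2):dx=-6,dy=-7->C; (1,3):dx=-8,dy=-9->C; (1,4):dx=-1,dy=-3->C; (1,5):dx=-7,dy=-5->C
  (1,6):dx=-4,dy=+1->D; (2,3):dx=-2,dy=-2->C; (2,4):dx=+5,dy=+4->C; (2,5):dx=-1,dy=+2->D
  (2,6):dx=+2,dy=+8->C; (3,4):dx=+7,dy=+6->C; (3,5):dx=+1,dy=+4->C; (3,6):dx=+4,dy=+10->C
  (4,5):dx=-6,dy=-2->C; (4,6):dx=-3,dy=+4->D; (5,6):dx=+3,dy=+6->C
Step 2: C = 12, D = 3, total pairs = 15.
Step 3: tau = (C - D)/(n(n-1)/2) = (12 - 3)/15 = 0.600000.
Step 4: Exact two-sided p-value (enumerate n! = 720 permutations of y under H0): p = 0.136111.
Step 5: alpha = 0.05. fail to reject H0.

tau_b = 0.6000 (C=12, D=3), p = 0.136111, fail to reject H0.


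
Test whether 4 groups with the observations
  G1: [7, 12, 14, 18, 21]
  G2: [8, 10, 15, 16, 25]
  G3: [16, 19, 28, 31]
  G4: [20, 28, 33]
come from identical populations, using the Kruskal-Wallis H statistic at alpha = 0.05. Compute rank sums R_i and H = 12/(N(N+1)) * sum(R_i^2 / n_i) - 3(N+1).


Step 1: Combine all N = 17 observations and assign midranks.
sorted (value, group, rank): (7,G1,1), (8,G2,2), (10,G2,3), (12,G1,4), (14,G1,5), (15,G2,6), (16,G2,7.5), (16,G3,7.5), (18,G1,9), (19,G3,10), (20,G4,11), (21,G1,12), (25,G2,13), (28,G3,14.5), (28,G4,14.5), (31,G3,16), (33,G4,17)
Step 2: Sum ranks within each group.
R_1 = 31 (n_1 = 5)
R_2 = 31.5 (n_2 = 5)
R_3 = 48 (n_3 = 4)
R_4 = 42.5 (n_4 = 3)
Step 3: H = 12/(N(N+1)) * sum(R_i^2/n_i) - 3(N+1)
     = 12/(17*18) * (31^2/5 + 31.5^2/5 + 48^2/4 + 42.5^2/3) - 3*18
     = 0.039216 * 1568.73 - 54
     = 7.518954.
Step 4: Ties present; correction factor C = 1 - 12/(17^3 - 17) = 0.997549. Corrected H = 7.518954 / 0.997549 = 7.537428.
Step 5: Under H0, H ~ chi^2(3); p-value = 0.056605.
Step 6: alpha = 0.05. fail to reject H0.

H = 7.5374, df = 3, p = 0.056605, fail to reject H0.


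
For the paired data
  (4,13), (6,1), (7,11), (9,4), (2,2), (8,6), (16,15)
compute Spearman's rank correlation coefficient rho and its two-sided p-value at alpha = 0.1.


Step 1: Rank x and y separately (midranks; no ties here).
rank(x): 4->2, 6->3, 7->4, 9->6, 2->1, 8->5, 16->7
rank(y): 13->6, 1->1, 11->5, 4->3, 2->2, 6->4, 15->7
Step 2: d_i = R_x(i) - R_y(i); compute d_i^2.
  (2-6)^2=16, (3-1)^2=4, (4-5)^2=1, (6-3)^2=9, (1-2)^2=1, (5-4)^2=1, (7-7)^2=0
sum(d^2) = 32.
Step 3: rho = 1 - 6*32 / (7*(7^2 - 1)) = 1 - 192/336 = 0.428571.
Step 4: Under H0, t = rho * sqrt((n-2)/(1-rho^2)) = 1.0607 ~ t(5).
Step 5: Two-sided p-value from the t-distribution with 5 df = 0.337368.
Step 6: alpha = 0.1. fail to reject H0.

rho = 0.4286, p = 0.337368, fail to reject H0 at alpha = 0.1.


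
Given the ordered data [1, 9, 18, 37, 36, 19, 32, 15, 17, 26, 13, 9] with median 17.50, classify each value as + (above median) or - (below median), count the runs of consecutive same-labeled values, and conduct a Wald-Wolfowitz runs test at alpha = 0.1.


Step 1: Compute median = 17.50; label A = above, B = below.
Labels in order: BBAAAAABBABB  (n_A = 6, n_B = 6)
Step 2: Count runs R = 5.
Step 3: Under H0 (random ordering), E[R] = 2*n_A*n_B/(n_A+n_B) + 1 = 2*6*6/12 + 1 = 7.0000.
        Var[R] = 2*n_A*n_B*(2*n_A*n_B - n_A - n_B) / ((n_A+n_B)^2 * (n_A+n_B-1)) = 4320/1584 = 2.7273.
        SD[R] = 1.6514.
Step 4: Continuity-corrected z = (R + 0.5 - E[R]) / SD[R] = (5 + 0.5 - 7.0000) / 1.6514 = -0.9083.
Step 5: Two-sided p-value via normal approximation = 2*(1 - Phi(|z|)) = 0.363722.
Step 6: alpha = 0.1. fail to reject H0.

R = 5, z = -0.9083, p = 0.363722, fail to reject H0.


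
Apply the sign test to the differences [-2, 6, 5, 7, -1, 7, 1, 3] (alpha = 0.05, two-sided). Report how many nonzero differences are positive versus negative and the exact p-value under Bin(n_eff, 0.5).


Step 1: Discard zero differences. Original n = 8; n_eff = number of nonzero differences = 8.
Nonzero differences (with sign): -2, +6, +5, +7, -1, +7, +1, +3
Step 2: Count signs: positive = 6, negative = 2.
Step 3: Under H0: P(positive) = 0.5, so the number of positives S ~ Bin(8, 0.5).
Step 4: Two-sided exact p-value = sum of Bin(8,0.5) probabilities at or below the observed probability = 0.289062.
Step 5: alpha = 0.05. fail to reject H0.

n_eff = 8, pos = 6, neg = 2, p = 0.289062, fail to reject H0.


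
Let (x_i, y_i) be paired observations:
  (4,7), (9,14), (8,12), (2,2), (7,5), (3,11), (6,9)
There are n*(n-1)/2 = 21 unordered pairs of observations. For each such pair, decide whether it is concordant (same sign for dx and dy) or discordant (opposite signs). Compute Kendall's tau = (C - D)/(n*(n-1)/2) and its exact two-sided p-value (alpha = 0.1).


Step 1: Enumerate the 21 unordered pairs (i,j) with i<j and classify each by sign(x_j-x_i) * sign(y_j-y_i).
  (1,2):dx=+5,dy=+7->C; (1,3):dx=+4,dy=+5->C; (1,4):dx=-2,dy=-5->C; (1,5):dx=+3,dy=-2->D
  (1,6):dx=-1,dy=+4->D; (1,7):dx=+2,dy=+2->C; (2,3):dx=-1,dy=-2->C; (2,4):dx=-7,dy=-12->C
  (2,5):dx=-2,dy=-9->C; (2,6):dx=-6,dy=-3->C; (2,7):dx=-3,dy=-5->C; (3,4):dx=-6,dy=-10->C
  (3,5):dx=-1,dy=-7->C; (3,6):dx=-5,dy=-1->C; (3,7):dx=-2,dy=-3->C; (4,5):dx=+5,dy=+3->C
  (4,6):dx=+1,dy=+9->C; (4,7):dx=+4,dy=+7->C; (5,6):dx=-4,dy=+6->D; (5,7):dx=-1,dy=+4->D
  (6,7):dx=+3,dy=-2->D
Step 2: C = 16, D = 5, total pairs = 21.
Step 3: tau = (C - D)/(n(n-1)/2) = (16 - 5)/21 = 0.523810.
Step 4: Exact two-sided p-value (enumerate n! = 5040 permutations of y under H0): p = 0.136111.
Step 5: alpha = 0.1. fail to reject H0.

tau_b = 0.5238 (C=16, D=5), p = 0.136111, fail to reject H0.


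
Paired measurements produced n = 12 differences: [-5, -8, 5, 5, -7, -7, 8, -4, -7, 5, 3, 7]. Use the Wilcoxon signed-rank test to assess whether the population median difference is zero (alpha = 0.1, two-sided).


Step 1: Drop any zero differences (none here) and take |d_i|.
|d| = [5, 8, 5, 5, 7, 7, 8, 4, 7, 5, 3, 7]
Step 2: Midrank |d_i| (ties get averaged ranks).
ranks: |5|->4.5, |8|->11.5, |5|->4.5, |5|->4.5, |7|->8.5, |7|->8.5, |8|->11.5, |4|->2, |7|->8.5, |5|->4.5, |3|->1, |7|->8.5
Step 3: Attach original signs; sum ranks with positive sign and with negative sign.
W+ = 4.5 + 4.5 + 11.5 + 4.5 + 1 + 8.5 = 34.5
W- = 4.5 + 11.5 + 8.5 + 8.5 + 2 + 8.5 = 43.5
(Check: W+ + W- = 78 should equal n(n+1)/2 = 78.)
Step 4: Test statistic W = min(W+, W-) = 34.5.
Step 5: Ties in |d|, so use the tie-corrected normal approximation.
        E[W] = n(n+1)/4 = 12*13/4 = 39.
        Tie groups: |d|=5 (t=4), |d|=7 (t=4), |d|=8 (t=2); sum(t^3 - t) = 126.
        Var[W] = n(n+1)(2n+1)/24 - sum(t^3-t)/48 = 3900/24 - 126/48 = 159.875.
        z = (W - E[W]) / sqrt(Var[W]) = (34.5 - 39) / 12.6442 = -0.3559.
        Two-sided p = 2*Phi(z) = 0.721919.
Step 6: alpha = 0.1. fail to reject H0.

W+ = 34.5, W- = 43.5, W = min = 34.5, p = 0.721919, fail to reject H0.


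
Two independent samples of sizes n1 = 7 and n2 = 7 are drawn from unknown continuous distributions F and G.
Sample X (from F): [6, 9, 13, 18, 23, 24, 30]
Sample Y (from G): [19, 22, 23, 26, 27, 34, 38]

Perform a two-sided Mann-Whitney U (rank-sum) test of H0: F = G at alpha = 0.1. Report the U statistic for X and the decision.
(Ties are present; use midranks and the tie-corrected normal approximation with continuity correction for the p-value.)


Step 1: Combine and sort all 14 observations; assign midranks.
sorted (value, group): (6,X), (9,X), (13,X), (18,X), (19,Y), (22,Y), (23,X), (23,Y), (24,X), (26,Y), (27,Y), (30,X), (34,Y), (38,Y)
ranks: 6->1, 9->2, 13->3, 18->4, 19->5, 22->6, 23->7.5, 23->7.5, 24->9, 26->10, 27->11, 30->12, 34->13, 38->14
Step 2: Rank sum for X: R1 = 1 + 2 + 3 + 4 + 7.5 + 9 + 12 = 38.5.
Step 3: U_X = R1 - n1(n1+1)/2 = 38.5 - 7*8/2 = 38.5 - 28 = 10.5.
       U_Y = n1*n2 - U_X = 49 - 10.5 = 38.5.
Step 4: Ties are present, so use the tie-corrected normal approximation (with continuity correction) for the p-value.
Step 5: p-value = 0.084192; compare to alpha = 0.1. reject H0.

U_X = 10.5, p = 0.084192, reject H0 at alpha = 0.1.


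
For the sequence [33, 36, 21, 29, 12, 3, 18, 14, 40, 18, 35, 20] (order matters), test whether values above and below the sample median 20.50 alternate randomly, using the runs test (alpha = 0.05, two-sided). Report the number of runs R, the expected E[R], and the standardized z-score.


Step 1: Compute median = 20.50; label A = above, B = below.
Labels in order: AAAABBBBABAB  (n_A = 6, n_B = 6)
Step 2: Count runs R = 6.
Step 3: Under H0 (random ordering), E[R] = 2*n_A*n_B/(n_A+n_B) + 1 = 2*6*6/12 + 1 = 7.0000.
        Var[R] = 2*n_A*n_B*(2*n_A*n_B - n_A - n_B) / ((n_A+n_B)^2 * (n_A+n_B-1)) = 4320/1584 = 2.7273.
        SD[R] = 1.6514.
Step 4: Continuity-corrected z = (R + 0.5 - E[R]) / SD[R] = (6 + 0.5 - 7.0000) / 1.6514 = -0.3028.
Step 5: Two-sided p-value via normal approximation = 2*(1 - Phi(|z|)) = 0.762069.
Step 6: alpha = 0.05. fail to reject H0.

R = 6, z = -0.3028, p = 0.762069, fail to reject H0.


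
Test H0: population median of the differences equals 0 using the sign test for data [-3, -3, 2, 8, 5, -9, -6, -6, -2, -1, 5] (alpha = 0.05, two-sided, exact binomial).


Step 1: Discard zero differences. Original n = 11; n_eff = number of nonzero differences = 11.
Nonzero differences (with sign): -3, -3, +2, +8, +5, -9, -6, -6, -2, -1, +5
Step 2: Count signs: positive = 4, negative = 7.
Step 3: Under H0: P(positive) = 0.5, so the number of positives S ~ Bin(11, 0.5).
Step 4: Two-sided exact p-value = sum of Bin(11,0.5) probabilities at or below the observed probability = 0.548828.
Step 5: alpha = 0.05. fail to reject H0.

n_eff = 11, pos = 4, neg = 7, p = 0.548828, fail to reject H0.


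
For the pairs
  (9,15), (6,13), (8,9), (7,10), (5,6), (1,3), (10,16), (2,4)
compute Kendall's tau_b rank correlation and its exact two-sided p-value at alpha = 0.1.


Step 1: Enumerate the 28 unordered pairs (i,j) with i<j and classify each by sign(x_j-x_i) * sign(y_j-y_i).
  (1,2):dx=-3,dy=-2->C; (1,3):dx=-1,dy=-6->C; (1,4):dx=-2,dy=-5->C; (1,5):dx=-4,dy=-9->C
  (1,6):dx=-8,dy=-12->C; (1,7):dx=+1,dy=+1->C; (1,8):dx=-7,dy=-11->C; (2,3):dx=+2,dy=-4->D
  (2,4):dx=+1,dy=-3->D; (2,5):dx=-1,dy=-7->C; (2,6):dx=-5,dy=-10->C; (2,7):dx=+4,dy=+3->C
  (2,8):dx=-4,dy=-9->C; (3,4):dx=-1,dy=+1->D; (3,5):dx=-3,dy=-3->C; (3,6):dx=-7,dy=-6->C
  (3,7):dx=+2,dy=+7->C; (3,8):dx=-6,dy=-5->C; (4,5):dx=-2,dy=-4->C; (4,6):dx=-6,dy=-7->C
  (4,7):dx=+3,dy=+6->C; (4,8):dx=-5,dy=-6->C; (5,6):dx=-4,dy=-3->C; (5,7):dx=+5,dy=+10->C
  (5,8):dx=-3,dy=-2->C; (6,7):dx=+9,dy=+13->C; (6,8):dx=+1,dy=+1->C; (7,8):dx=-8,dy=-12->C
Step 2: C = 25, D = 3, total pairs = 28.
Step 3: tau = (C - D)/(n(n-1)/2) = (25 - 3)/28 = 0.785714.
Step 4: Exact two-sided p-value (enumerate n! = 40320 permutations of y under H0): p = 0.005506.
Step 5: alpha = 0.1. reject H0.

tau_b = 0.7857 (C=25, D=3), p = 0.005506, reject H0.


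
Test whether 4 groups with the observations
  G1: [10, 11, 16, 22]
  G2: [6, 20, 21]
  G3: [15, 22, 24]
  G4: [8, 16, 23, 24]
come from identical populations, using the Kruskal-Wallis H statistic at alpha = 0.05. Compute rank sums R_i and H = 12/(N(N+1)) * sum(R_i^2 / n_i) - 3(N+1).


Step 1: Combine all N = 14 observations and assign midranks.
sorted (value, group, rank): (6,G2,1), (8,G4,2), (10,G1,3), (11,G1,4), (15,G3,5), (16,G1,6.5), (16,G4,6.5), (20,G2,8), (21,G2,9), (22,G1,10.5), (22,G3,10.5), (23,G4,12), (24,G3,13.5), (24,G4,13.5)
Step 2: Sum ranks within each group.
R_1 = 24 (n_1 = 4)
R_2 = 18 (n_2 = 3)
R_3 = 29 (n_3 = 3)
R_4 = 34 (n_4 = 4)
Step 3: H = 12/(N(N+1)) * sum(R_i^2/n_i) - 3(N+1)
     = 12/(14*15) * (24^2/4 + 18^2/3 + 29^2/3 + 34^2/4) - 3*15
     = 0.057143 * 821.333 - 45
     = 1.933333.
Step 4: Ties present; correction factor C = 1 - 18/(14^3 - 14) = 0.993407. Corrected H = 1.933333 / 0.993407 = 1.946165.
Step 5: Under H0, H ~ chi^2(3); p-value = 0.583655.
Step 6: alpha = 0.05. fail to reject H0.

H = 1.9462, df = 3, p = 0.583655, fail to reject H0.


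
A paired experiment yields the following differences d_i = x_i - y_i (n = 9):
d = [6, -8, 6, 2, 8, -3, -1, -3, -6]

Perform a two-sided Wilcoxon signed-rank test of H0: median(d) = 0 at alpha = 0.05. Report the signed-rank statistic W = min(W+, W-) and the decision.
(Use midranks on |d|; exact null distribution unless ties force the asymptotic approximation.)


Step 1: Drop any zero differences (none here) and take |d_i|.
|d| = [6, 8, 6, 2, 8, 3, 1, 3, 6]
Step 2: Midrank |d_i| (ties get averaged ranks).
ranks: |6|->6, |8|->8.5, |6|->6, |2|->2, |8|->8.5, |3|->3.5, |1|->1, |3|->3.5, |6|->6
Step 3: Attach original signs; sum ranks with positive sign and with negative sign.
W+ = 6 + 6 + 2 + 8.5 = 22.5
W- = 8.5 + 3.5 + 1 + 3.5 + 6 = 22.5
(Check: W+ + W- = 45 should equal n(n+1)/2 = 45.)
Step 4: Test statistic W = min(W+, W-) = 22.5.
Step 5: Ties in |d|, so use the tie-corrected normal approximation.
        E[W] = n(n+1)/4 = 9*10/4 = 22.5.
        Tie groups: |d|=3 (t=2), |d|=6 (t=3), |d|=8 (t=2); sum(t^3 - t) = 36.
        Var[W] = n(n+1)(2n+1)/24 - sum(t^3-t)/48 = 1710/24 - 36/48 = 70.5.
        z = (W - E[W]) / sqrt(Var[W]) = (22.5 - 22.5) / 8.3964 = 0.0000.
        Two-sided p = 2*Phi(z) = 1.000000.
Step 6: alpha = 0.05. fail to reject H0.

W+ = 22.5, W- = 22.5, W = min = 22.5, p = 1.000000, fail to reject H0.


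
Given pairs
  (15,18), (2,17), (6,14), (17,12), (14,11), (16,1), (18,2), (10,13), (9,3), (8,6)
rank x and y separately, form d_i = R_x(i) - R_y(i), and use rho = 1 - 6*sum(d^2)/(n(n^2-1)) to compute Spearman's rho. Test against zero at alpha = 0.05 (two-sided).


Step 1: Rank x and y separately (midranks; no ties here).
rank(x): 15->7, 2->1, 6->2, 17->9, 14->6, 16->8, 18->10, 10->5, 9->4, 8->3
rank(y): 18->10, 17->9, 14->8, 12->6, 11->5, 1->1, 2->2, 13->7, 3->3, 6->4
Step 2: d_i = R_x(i) - R_y(i); compute d_i^2.
  (7-10)^2=9, (1-9)^2=64, (2-8)^2=36, (9-6)^2=9, (6-5)^2=1, (8-1)^2=49, (10-2)^2=64, (5-7)^2=4, (4-3)^2=1, (3-4)^2=1
sum(d^2) = 238.
Step 3: rho = 1 - 6*238 / (10*(10^2 - 1)) = 1 - 1428/990 = -0.442424.
Step 4: Under H0, t = rho * sqrt((n-2)/(1-rho^2)) = -1.3954 ~ t(8).
Step 5: Two-sided p-value from the t-distribution with 8 df = 0.200423.
Step 6: alpha = 0.05. fail to reject H0.

rho = -0.4424, p = 0.200423, fail to reject H0 at alpha = 0.05.


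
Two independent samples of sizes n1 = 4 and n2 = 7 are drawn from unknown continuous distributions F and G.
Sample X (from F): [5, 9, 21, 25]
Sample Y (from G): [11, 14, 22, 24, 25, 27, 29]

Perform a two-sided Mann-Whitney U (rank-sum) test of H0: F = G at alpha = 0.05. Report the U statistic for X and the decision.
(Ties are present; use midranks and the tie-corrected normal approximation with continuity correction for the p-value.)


Step 1: Combine and sort all 11 observations; assign midranks.
sorted (value, group): (5,X), (9,X), (11,Y), (14,Y), (21,X), (22,Y), (24,Y), (25,X), (25,Y), (27,Y), (29,Y)
ranks: 5->1, 9->2, 11->3, 14->4, 21->5, 22->6, 24->7, 25->8.5, 25->8.5, 27->10, 29->11
Step 2: Rank sum for X: R1 = 1 + 2 + 5 + 8.5 = 16.5.
Step 3: U_X = R1 - n1(n1+1)/2 = 16.5 - 4*5/2 = 16.5 - 10 = 6.5.
       U_Y = n1*n2 - U_X = 28 - 6.5 = 21.5.
Step 4: Ties are present, so use the tie-corrected normal approximation (with continuity correction) for the p-value.
Step 5: p-value = 0.184875; compare to alpha = 0.05. fail to reject H0.

U_X = 6.5, p = 0.184875, fail to reject H0 at alpha = 0.05.
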